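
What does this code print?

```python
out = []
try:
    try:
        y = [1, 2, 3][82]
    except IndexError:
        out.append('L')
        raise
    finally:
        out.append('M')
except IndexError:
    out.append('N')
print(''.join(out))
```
LMN

finally runs before re-raised exception propagates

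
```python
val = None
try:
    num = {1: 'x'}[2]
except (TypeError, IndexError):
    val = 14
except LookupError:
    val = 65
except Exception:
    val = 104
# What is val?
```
65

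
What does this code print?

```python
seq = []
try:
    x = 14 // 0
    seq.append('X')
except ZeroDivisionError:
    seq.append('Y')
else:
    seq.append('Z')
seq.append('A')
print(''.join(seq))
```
YA

else block skipped when exception is caught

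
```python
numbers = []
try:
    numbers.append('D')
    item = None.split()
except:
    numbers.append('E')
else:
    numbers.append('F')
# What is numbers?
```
['D', 'E']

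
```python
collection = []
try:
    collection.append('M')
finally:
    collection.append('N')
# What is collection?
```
['M', 'N']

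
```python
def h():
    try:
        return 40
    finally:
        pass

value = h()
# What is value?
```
40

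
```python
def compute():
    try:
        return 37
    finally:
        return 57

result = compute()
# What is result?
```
57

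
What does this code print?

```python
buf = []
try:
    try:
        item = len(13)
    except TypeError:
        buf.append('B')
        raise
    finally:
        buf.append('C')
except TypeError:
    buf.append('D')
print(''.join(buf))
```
BCD

finally runs before re-raised exception propagates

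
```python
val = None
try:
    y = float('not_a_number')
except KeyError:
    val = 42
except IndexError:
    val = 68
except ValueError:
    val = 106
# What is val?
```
106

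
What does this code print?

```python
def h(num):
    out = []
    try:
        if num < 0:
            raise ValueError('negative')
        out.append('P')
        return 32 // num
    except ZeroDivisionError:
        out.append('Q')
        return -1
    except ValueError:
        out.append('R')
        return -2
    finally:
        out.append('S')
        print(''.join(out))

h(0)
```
PQS

num=0 causes ZeroDivisionError, caught, finally prints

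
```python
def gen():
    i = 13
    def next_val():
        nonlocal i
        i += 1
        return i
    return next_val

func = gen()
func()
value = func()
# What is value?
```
15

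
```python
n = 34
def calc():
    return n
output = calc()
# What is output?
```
34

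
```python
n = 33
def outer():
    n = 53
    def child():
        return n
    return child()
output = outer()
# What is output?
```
53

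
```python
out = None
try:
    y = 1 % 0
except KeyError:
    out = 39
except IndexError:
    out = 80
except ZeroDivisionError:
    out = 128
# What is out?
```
128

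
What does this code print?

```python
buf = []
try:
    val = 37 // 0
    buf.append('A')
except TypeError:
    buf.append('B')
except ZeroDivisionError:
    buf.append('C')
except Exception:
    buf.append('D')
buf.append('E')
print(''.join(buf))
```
CE

ZeroDivisionError matches before generic Exception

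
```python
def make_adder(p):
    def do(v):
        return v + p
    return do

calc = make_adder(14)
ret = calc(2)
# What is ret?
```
16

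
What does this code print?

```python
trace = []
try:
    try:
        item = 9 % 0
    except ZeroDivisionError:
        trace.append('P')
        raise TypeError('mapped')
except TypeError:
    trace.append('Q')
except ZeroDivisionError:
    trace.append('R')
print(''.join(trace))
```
PQ

New TypeError raised, caught by outer TypeError handler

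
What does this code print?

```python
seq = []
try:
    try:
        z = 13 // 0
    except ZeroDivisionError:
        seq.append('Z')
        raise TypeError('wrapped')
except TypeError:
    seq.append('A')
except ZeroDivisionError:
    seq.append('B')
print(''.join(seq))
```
ZA

New TypeError raised, caught by outer TypeError handler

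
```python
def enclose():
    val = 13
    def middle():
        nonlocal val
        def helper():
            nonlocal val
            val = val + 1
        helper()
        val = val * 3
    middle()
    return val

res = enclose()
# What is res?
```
42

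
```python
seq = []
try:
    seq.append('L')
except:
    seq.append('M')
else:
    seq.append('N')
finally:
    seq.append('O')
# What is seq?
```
['L', 'N', 'O']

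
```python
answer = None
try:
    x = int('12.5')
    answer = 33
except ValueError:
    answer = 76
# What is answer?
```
76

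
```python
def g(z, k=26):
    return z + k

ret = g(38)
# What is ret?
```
64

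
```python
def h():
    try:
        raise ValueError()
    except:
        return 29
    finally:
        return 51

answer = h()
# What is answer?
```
51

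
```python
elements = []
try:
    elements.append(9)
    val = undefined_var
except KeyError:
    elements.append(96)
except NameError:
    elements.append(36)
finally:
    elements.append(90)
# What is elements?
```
[9, 36, 90]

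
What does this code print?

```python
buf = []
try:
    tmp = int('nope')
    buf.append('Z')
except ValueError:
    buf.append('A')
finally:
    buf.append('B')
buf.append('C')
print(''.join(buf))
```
ABC

finally always runs, even after exception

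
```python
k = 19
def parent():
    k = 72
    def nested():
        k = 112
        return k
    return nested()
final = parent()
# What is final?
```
112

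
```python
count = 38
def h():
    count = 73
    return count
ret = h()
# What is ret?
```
73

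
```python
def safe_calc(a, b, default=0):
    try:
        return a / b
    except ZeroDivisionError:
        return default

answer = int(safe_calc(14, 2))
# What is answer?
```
7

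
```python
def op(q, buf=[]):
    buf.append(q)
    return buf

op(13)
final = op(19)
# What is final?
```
[13, 19]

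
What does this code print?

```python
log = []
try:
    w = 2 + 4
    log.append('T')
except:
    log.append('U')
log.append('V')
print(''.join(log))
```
TV

No exception, try block completes normally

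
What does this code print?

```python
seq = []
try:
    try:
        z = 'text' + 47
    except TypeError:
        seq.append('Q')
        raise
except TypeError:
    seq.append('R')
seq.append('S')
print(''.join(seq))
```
QRS

raise without argument re-raises current exception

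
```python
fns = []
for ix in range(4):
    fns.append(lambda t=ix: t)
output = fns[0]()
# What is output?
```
0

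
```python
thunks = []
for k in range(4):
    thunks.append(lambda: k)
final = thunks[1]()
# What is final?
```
3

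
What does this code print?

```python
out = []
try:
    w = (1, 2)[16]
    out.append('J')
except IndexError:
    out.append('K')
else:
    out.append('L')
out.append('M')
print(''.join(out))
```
KM

else block skipped when exception is caught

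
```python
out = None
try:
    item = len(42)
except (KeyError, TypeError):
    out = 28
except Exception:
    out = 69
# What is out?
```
28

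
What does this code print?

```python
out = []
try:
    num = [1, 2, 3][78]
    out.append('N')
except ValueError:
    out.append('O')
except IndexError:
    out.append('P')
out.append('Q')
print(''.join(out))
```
PQ

IndexError is caught by its specific handler, not ValueError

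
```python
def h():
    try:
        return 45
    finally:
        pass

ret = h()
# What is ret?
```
45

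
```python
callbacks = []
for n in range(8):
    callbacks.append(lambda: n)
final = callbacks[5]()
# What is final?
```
7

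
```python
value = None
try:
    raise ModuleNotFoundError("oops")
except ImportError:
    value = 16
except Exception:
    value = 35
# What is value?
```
16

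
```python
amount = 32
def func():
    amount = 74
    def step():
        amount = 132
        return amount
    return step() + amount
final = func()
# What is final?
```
206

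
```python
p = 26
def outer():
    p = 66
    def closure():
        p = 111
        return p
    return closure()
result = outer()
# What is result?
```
111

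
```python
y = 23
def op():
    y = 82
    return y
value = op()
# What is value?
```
82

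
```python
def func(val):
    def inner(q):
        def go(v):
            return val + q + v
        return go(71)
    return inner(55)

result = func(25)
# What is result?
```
151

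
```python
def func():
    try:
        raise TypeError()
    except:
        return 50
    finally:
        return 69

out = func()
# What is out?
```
69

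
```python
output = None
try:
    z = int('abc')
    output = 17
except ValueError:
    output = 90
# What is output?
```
90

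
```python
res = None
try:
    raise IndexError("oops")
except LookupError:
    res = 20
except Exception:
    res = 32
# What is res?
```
20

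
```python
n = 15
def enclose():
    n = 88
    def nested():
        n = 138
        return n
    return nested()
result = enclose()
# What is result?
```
138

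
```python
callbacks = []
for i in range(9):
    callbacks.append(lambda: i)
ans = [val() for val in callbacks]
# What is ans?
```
[8, 8, 8, 8, 8, 8, 8, 8, 8]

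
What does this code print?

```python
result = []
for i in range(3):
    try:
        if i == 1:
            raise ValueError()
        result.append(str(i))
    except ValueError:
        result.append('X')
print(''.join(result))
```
0X2

Exception on i=1 caught, loop continues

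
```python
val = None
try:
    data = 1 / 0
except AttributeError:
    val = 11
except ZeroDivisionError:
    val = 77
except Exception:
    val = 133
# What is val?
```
77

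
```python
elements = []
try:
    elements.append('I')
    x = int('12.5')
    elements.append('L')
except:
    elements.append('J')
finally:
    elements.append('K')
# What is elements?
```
['I', 'J', 'K']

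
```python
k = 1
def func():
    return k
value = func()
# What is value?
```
1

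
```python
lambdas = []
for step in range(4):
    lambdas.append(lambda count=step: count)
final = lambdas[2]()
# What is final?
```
2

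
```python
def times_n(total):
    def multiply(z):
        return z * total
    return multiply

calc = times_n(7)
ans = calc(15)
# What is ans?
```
105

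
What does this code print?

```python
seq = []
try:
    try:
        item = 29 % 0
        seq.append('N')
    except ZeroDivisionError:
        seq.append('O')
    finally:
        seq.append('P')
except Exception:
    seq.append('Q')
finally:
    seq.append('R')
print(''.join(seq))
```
OPR

Both finally blocks run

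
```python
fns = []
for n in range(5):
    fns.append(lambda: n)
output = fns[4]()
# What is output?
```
4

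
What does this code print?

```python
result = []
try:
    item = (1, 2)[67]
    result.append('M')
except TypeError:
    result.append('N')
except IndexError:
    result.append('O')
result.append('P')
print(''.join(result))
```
OP

IndexError is caught by its specific handler, not TypeError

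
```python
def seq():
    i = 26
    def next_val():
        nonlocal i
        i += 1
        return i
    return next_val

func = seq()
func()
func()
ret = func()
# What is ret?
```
29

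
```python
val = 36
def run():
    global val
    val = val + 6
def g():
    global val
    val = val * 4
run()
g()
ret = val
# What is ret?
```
168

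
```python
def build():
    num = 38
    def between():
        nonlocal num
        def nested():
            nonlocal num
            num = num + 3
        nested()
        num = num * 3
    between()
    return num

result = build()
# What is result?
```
123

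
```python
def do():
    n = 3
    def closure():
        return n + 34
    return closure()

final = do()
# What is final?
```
37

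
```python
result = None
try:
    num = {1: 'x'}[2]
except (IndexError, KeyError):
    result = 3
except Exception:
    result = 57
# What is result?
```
3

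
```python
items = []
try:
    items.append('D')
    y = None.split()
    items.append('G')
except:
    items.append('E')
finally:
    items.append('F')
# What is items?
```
['D', 'E', 'F']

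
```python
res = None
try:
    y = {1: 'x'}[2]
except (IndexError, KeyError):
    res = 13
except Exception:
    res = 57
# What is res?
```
13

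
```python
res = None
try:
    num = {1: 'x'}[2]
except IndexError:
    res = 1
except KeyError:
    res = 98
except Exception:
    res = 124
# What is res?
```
98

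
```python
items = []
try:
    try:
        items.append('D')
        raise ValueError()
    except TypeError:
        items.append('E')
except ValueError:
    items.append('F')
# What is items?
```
['D', 'F']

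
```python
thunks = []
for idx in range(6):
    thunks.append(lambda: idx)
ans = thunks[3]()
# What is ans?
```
5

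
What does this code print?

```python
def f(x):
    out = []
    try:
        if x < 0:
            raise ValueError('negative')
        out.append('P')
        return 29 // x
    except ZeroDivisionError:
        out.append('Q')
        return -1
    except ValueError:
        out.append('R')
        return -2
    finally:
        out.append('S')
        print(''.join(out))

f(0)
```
PQS

x=0 causes ZeroDivisionError, caught, finally prints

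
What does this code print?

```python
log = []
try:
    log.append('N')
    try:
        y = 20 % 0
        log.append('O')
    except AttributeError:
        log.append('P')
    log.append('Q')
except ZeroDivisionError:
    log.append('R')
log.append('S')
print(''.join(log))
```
NRS

Inner handler doesn't match, propagates to outer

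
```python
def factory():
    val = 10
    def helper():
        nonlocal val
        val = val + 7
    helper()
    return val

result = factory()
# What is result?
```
17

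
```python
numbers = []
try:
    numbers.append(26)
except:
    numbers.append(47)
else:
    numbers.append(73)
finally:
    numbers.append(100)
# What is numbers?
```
[26, 73, 100]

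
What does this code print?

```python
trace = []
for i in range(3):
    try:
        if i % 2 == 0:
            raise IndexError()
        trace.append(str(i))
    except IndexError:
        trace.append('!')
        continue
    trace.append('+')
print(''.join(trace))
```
!1+!

continue in except skips rest of loop body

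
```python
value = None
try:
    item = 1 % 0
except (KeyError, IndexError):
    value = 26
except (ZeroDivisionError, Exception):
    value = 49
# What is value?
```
49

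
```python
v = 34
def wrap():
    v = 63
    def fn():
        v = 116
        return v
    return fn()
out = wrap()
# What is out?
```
116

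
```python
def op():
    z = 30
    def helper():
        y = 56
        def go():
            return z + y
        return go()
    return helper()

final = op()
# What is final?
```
86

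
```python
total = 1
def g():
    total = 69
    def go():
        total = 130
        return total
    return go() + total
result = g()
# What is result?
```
199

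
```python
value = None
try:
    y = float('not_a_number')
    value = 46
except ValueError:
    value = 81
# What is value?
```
81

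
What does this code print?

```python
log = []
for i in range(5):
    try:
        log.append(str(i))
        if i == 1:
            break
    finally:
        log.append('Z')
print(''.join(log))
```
0Z1Z

finally runs even when breaking out of loop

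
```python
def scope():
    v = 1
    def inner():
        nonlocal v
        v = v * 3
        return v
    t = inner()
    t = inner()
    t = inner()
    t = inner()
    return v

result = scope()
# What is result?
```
81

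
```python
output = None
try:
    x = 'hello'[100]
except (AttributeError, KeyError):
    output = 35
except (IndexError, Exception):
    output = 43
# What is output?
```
43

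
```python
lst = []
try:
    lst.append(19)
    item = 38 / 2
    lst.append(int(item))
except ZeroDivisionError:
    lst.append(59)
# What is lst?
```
[19, 19]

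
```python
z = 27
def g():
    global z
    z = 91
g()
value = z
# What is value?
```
91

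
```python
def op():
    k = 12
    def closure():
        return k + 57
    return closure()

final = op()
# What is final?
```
69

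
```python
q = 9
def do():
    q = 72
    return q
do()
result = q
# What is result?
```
9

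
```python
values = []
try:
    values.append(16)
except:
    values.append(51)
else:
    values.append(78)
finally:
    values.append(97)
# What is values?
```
[16, 78, 97]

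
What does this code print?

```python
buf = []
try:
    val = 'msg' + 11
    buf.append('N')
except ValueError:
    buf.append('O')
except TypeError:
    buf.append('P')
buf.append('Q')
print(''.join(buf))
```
PQ

TypeError is caught by its specific handler, not ValueError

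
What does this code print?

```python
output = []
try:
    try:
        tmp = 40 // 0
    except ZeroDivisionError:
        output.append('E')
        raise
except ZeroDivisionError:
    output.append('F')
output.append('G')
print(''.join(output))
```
EFG

raise without argument re-raises current exception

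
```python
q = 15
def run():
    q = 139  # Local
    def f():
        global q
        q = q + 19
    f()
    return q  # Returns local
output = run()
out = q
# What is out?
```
34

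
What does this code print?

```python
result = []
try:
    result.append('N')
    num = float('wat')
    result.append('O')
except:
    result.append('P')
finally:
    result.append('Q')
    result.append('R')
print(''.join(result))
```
NPQR

Code before exception runs, then except, then all of finally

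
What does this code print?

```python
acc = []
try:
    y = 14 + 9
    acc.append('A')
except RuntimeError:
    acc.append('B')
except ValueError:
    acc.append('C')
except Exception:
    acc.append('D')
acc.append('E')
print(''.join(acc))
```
AE

No exception, try block completes normally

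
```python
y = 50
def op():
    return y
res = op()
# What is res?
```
50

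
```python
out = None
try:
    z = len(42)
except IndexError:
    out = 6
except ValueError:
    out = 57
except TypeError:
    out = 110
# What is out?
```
110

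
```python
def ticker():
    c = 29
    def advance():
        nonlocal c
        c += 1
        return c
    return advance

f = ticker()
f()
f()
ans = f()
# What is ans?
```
32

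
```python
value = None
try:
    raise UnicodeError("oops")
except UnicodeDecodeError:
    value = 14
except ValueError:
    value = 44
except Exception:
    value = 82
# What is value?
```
44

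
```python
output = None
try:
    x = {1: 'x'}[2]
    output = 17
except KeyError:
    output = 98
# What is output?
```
98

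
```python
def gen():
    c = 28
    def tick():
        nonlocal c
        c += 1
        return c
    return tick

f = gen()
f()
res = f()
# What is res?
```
30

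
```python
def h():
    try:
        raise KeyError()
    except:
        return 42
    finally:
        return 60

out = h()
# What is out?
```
60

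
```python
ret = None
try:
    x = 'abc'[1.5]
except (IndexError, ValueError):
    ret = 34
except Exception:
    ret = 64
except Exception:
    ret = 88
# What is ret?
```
64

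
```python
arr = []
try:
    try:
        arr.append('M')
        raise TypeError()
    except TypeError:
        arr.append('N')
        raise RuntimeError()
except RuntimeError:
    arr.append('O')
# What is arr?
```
['M', 'N', 'O']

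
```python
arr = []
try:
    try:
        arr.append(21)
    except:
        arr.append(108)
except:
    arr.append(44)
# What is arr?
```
[21]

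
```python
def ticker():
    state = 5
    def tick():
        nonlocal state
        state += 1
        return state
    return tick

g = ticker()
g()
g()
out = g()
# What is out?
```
8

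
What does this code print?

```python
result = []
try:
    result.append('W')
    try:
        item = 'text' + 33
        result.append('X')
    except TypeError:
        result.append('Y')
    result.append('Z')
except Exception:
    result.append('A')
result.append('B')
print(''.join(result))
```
WYZB

Inner exception caught by inner handler, outer continues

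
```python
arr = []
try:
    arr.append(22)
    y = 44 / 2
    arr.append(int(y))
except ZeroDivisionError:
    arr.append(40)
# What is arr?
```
[22, 22]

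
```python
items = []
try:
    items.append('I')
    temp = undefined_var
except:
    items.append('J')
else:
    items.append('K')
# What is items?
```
['I', 'J']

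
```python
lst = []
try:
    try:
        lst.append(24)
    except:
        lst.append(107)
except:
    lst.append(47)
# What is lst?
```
[24]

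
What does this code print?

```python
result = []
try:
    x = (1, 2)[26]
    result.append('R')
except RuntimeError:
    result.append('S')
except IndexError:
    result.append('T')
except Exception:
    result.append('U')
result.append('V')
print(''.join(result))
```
TV

IndexError matches before generic Exception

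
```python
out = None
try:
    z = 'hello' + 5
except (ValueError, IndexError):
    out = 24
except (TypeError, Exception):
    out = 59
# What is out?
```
59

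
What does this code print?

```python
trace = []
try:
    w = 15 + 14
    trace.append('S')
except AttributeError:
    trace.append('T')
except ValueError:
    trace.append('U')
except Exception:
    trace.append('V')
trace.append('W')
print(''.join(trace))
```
SW

No exception, try block completes normally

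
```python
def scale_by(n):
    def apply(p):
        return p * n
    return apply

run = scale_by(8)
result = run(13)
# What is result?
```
104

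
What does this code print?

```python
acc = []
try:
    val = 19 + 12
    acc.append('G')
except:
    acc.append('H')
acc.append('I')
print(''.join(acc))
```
GI

No exception, try block completes normally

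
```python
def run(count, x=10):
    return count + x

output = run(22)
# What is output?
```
32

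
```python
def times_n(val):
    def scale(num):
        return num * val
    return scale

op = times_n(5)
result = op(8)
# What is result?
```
40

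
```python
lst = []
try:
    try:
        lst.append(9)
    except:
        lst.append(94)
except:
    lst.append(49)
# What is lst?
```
[9]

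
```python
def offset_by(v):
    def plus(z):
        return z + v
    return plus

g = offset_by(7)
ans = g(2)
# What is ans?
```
9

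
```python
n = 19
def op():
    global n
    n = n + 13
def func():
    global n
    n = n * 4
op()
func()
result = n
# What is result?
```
128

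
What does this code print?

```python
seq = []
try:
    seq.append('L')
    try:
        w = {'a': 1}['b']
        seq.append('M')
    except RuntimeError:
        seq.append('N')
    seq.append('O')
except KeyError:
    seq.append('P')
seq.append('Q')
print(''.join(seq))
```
LPQ

Inner handler doesn't match, propagates to outer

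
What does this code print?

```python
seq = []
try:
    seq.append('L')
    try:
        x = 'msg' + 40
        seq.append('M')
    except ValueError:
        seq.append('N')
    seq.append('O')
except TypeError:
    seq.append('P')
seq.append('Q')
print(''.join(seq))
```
LPQ

Inner handler doesn't match, propagates to outer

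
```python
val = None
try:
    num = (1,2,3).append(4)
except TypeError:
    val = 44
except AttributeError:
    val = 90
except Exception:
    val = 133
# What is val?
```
90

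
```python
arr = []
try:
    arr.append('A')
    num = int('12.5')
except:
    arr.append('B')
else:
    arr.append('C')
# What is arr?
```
['A', 'B']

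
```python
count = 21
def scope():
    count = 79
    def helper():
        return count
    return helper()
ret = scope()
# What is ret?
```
79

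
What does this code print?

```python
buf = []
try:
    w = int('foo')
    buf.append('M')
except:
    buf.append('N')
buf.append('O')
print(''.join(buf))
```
NO

Exception raised in try, caught by bare except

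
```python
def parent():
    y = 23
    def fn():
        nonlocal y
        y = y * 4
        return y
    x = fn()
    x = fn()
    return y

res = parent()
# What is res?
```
368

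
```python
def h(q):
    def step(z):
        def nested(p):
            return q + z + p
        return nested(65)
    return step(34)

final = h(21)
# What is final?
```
120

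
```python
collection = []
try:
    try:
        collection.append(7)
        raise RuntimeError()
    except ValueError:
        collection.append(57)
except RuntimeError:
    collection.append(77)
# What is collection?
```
[7, 77]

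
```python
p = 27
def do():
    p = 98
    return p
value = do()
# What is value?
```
98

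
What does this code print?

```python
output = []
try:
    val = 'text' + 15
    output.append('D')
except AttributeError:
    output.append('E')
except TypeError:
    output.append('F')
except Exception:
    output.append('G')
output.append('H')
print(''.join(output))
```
FH

TypeError matches before generic Exception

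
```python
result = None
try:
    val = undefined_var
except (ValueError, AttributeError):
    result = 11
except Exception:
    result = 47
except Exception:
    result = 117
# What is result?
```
47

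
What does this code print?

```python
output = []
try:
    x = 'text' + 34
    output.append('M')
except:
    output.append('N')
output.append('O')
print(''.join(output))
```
NO

Exception raised in try, caught by bare except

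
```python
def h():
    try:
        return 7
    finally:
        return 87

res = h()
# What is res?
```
87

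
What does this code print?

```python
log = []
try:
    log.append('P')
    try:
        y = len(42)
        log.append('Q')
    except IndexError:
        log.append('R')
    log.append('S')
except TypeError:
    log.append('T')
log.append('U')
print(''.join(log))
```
PTU

Inner handler doesn't match, propagates to outer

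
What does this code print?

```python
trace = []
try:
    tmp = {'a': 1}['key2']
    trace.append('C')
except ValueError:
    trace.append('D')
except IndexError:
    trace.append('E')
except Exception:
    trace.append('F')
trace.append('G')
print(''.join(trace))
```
FG

KeyError not specifically caught, falls to Exception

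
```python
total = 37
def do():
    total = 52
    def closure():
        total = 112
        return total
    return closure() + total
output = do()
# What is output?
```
164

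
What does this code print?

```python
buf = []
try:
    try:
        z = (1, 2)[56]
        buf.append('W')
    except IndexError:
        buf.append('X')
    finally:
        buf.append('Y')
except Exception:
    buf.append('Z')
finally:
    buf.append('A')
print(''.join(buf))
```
XYA

Both finally blocks run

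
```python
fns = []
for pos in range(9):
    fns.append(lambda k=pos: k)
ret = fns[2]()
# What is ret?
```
2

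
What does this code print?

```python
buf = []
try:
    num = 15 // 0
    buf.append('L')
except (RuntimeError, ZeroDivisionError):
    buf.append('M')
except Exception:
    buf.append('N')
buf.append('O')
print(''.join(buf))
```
MO

ZeroDivisionError matches tuple containing it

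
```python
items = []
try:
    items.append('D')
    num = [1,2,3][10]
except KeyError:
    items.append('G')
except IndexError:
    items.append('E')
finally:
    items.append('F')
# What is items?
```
['D', 'E', 'F']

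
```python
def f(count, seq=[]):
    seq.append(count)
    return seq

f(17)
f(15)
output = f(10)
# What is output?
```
[17, 15, 10]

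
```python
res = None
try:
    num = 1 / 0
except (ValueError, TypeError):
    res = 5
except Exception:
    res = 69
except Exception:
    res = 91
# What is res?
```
69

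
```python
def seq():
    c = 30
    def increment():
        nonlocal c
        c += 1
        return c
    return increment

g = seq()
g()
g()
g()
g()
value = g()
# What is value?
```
35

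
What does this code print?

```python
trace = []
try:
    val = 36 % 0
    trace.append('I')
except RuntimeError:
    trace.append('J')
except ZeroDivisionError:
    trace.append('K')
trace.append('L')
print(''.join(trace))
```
KL

ZeroDivisionError is caught by its specific handler, not RuntimeError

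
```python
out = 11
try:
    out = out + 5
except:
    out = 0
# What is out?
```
16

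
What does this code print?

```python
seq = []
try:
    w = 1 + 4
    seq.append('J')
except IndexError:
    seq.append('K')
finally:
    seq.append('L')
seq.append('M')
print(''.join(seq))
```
JLM

finally runs after normal execution too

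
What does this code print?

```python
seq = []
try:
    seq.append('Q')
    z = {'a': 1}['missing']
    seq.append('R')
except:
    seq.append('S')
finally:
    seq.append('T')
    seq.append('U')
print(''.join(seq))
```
QSTU

Code before exception runs, then except, then all of finally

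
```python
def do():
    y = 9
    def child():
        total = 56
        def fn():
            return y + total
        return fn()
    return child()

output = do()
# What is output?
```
65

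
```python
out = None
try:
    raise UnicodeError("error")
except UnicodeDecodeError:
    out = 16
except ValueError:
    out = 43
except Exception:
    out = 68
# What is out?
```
43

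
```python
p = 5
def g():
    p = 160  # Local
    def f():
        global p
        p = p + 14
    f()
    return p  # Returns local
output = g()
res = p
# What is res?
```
19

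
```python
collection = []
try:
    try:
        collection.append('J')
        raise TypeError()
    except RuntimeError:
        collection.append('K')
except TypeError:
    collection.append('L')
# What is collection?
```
['J', 'L']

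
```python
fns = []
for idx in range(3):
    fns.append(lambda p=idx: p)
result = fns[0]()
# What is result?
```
0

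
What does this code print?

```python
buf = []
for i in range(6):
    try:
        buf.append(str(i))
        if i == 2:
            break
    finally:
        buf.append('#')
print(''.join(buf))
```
0#1#2#

finally runs even when breaking out of loop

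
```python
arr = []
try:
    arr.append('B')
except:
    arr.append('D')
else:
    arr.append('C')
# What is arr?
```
['B', 'C']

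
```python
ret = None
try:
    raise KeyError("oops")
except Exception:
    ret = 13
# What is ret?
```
13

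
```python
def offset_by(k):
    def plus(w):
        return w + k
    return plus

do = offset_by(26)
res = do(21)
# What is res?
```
47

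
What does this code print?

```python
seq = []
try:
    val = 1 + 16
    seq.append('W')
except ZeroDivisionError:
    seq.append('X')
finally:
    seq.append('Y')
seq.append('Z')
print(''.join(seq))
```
WYZ

finally runs after normal execution too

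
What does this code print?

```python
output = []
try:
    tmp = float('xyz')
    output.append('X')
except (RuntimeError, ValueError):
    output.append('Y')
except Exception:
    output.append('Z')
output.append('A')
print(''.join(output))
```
YA

ValueError matches tuple containing it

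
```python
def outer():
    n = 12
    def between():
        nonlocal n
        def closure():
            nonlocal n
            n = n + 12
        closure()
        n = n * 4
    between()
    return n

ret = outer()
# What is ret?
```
96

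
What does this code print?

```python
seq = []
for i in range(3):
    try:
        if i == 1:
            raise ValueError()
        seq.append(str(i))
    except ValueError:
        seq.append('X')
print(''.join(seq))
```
0X2

Exception on i=1 caught, loop continues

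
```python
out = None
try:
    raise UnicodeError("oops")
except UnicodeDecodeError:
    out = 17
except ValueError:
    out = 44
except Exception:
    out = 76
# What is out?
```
44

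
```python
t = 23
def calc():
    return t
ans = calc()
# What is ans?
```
23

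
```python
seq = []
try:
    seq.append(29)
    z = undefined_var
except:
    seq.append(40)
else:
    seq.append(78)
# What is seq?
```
[29, 40]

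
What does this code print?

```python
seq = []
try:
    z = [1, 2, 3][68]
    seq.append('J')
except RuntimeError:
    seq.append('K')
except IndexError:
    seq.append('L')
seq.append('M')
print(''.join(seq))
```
LM

IndexError is caught by its specific handler, not RuntimeError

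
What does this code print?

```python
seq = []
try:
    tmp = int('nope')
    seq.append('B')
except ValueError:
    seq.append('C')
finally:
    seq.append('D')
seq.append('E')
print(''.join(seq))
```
CDE

finally always runs, even after exception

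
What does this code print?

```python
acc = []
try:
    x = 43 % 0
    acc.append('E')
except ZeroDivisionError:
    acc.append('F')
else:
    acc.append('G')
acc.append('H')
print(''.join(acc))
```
FH

else block skipped when exception is caught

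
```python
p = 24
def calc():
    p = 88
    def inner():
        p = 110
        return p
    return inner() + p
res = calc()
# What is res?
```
198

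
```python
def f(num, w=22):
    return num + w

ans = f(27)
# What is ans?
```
49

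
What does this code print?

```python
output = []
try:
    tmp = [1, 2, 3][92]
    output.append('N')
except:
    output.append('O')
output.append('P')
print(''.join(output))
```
OP

Exception raised in try, caught by bare except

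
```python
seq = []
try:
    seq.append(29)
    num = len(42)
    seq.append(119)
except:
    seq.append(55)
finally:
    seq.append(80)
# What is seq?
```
[29, 55, 80]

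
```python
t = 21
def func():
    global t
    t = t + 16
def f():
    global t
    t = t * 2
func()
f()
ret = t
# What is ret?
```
74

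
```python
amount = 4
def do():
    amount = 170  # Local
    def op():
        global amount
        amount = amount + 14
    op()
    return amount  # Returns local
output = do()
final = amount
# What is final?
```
18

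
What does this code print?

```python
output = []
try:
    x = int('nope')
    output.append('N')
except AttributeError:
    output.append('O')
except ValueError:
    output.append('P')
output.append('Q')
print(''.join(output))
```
PQ

ValueError is caught by its specific handler, not AttributeError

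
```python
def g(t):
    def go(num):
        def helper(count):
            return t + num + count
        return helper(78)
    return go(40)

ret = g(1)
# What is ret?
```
119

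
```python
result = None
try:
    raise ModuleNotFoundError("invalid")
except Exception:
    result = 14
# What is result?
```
14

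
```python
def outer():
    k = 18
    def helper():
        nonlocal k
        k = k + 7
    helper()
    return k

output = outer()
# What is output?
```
25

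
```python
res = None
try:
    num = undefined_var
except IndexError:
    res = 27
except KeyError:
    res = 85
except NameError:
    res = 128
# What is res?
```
128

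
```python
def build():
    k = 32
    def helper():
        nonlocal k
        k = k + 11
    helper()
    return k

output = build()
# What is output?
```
43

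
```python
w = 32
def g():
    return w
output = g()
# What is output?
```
32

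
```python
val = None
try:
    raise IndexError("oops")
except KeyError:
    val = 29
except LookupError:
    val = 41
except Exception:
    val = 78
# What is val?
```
41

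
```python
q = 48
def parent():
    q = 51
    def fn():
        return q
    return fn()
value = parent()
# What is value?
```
51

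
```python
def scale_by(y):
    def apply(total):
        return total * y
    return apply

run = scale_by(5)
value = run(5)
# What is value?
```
25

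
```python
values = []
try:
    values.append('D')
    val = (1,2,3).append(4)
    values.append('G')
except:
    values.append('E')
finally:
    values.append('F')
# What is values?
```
['D', 'E', 'F']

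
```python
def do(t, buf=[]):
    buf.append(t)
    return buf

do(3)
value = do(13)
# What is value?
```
[3, 13]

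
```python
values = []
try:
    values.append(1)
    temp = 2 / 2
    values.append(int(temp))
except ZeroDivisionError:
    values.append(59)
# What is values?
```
[1, 1]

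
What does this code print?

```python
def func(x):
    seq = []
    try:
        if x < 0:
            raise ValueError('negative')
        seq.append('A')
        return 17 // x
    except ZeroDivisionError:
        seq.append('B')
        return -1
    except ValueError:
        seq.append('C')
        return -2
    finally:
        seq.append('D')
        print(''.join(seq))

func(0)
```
ABD

x=0 causes ZeroDivisionError, caught, finally prints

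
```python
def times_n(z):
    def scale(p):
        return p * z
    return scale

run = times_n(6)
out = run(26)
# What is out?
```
156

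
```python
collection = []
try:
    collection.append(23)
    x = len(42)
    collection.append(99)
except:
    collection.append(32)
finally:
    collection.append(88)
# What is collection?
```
[23, 32, 88]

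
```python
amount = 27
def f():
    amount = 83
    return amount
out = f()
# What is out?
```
83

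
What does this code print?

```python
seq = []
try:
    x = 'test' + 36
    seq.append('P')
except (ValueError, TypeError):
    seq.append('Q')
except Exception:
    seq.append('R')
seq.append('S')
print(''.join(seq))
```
QS

TypeError matches tuple containing it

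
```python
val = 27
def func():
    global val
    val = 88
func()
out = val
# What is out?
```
88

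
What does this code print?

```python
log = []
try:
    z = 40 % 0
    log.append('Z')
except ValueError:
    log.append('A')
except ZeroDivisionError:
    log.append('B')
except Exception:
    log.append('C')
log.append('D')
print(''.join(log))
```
BD

ZeroDivisionError matches before generic Exception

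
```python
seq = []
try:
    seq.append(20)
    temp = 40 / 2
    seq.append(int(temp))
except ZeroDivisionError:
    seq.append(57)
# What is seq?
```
[20, 20]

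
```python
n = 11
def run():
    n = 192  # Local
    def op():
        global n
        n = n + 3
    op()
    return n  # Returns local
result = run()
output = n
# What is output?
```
14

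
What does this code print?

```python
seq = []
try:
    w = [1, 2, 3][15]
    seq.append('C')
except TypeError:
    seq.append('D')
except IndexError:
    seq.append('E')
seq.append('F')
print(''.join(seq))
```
EF

IndexError is caught by its specific handler, not TypeError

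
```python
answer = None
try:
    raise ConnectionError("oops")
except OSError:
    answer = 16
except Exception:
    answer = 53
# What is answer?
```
16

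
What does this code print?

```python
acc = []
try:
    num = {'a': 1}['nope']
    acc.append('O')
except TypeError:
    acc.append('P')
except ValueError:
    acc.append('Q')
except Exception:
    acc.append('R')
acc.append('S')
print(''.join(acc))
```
RS

KeyError not specifically caught, falls to Exception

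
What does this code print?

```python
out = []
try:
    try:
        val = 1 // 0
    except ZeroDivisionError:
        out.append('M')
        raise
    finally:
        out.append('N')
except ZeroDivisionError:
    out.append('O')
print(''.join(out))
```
MNO

finally runs before re-raised exception propagates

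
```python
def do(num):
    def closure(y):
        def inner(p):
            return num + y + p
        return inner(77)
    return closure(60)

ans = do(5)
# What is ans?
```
142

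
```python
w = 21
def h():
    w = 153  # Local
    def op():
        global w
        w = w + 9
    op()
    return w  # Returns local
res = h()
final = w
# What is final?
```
30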